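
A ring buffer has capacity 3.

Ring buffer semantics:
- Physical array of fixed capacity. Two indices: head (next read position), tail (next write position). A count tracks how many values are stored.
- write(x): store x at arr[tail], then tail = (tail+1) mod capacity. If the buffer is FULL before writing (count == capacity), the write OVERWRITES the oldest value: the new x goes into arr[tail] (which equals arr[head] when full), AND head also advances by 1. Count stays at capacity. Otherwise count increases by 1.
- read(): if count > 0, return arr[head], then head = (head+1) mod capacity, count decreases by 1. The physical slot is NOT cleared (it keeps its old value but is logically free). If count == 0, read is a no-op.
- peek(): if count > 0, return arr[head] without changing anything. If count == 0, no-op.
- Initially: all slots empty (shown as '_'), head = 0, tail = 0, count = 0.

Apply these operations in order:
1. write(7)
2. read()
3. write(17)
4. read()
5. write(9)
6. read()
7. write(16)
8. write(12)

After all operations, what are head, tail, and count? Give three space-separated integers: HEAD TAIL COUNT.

After op 1 (write(7)): arr=[7 _ _] head=0 tail=1 count=1
After op 2 (read()): arr=[7 _ _] head=1 tail=1 count=0
After op 3 (write(17)): arr=[7 17 _] head=1 tail=2 count=1
After op 4 (read()): arr=[7 17 _] head=2 tail=2 count=0
After op 5 (write(9)): arr=[7 17 9] head=2 tail=0 count=1
After op 6 (read()): arr=[7 17 9] head=0 tail=0 count=0
After op 7 (write(16)): arr=[16 17 9] head=0 tail=1 count=1
After op 8 (write(12)): arr=[16 12 9] head=0 tail=2 count=2

Answer: 0 2 2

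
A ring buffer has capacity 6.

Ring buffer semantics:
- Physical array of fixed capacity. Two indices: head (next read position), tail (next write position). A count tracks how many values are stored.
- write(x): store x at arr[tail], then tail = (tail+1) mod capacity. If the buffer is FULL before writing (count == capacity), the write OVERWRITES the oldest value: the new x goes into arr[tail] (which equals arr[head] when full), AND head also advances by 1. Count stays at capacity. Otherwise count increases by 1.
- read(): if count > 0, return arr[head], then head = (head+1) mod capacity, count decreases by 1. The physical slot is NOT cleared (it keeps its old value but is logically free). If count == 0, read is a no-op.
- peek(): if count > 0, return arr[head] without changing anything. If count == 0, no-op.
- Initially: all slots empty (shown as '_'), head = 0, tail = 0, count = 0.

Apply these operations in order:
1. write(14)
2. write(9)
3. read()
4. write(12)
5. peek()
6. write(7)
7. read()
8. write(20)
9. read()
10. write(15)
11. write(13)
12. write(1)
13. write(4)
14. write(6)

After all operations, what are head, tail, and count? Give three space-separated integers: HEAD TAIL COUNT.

Answer: 4 4 6

Derivation:
After op 1 (write(14)): arr=[14 _ _ _ _ _] head=0 tail=1 count=1
After op 2 (write(9)): arr=[14 9 _ _ _ _] head=0 tail=2 count=2
After op 3 (read()): arr=[14 9 _ _ _ _] head=1 tail=2 count=1
After op 4 (write(12)): arr=[14 9 12 _ _ _] head=1 tail=3 count=2
After op 5 (peek()): arr=[14 9 12 _ _ _] head=1 tail=3 count=2
After op 6 (write(7)): arr=[14 9 12 7 _ _] head=1 tail=4 count=3
After op 7 (read()): arr=[14 9 12 7 _ _] head=2 tail=4 count=2
After op 8 (write(20)): arr=[14 9 12 7 20 _] head=2 tail=5 count=3
After op 9 (read()): arr=[14 9 12 7 20 _] head=3 tail=5 count=2
After op 10 (write(15)): arr=[14 9 12 7 20 15] head=3 tail=0 count=3
After op 11 (write(13)): arr=[13 9 12 7 20 15] head=3 tail=1 count=4
After op 12 (write(1)): arr=[13 1 12 7 20 15] head=3 tail=2 count=5
After op 13 (write(4)): arr=[13 1 4 7 20 15] head=3 tail=3 count=6
After op 14 (write(6)): arr=[13 1 4 6 20 15] head=4 tail=4 count=6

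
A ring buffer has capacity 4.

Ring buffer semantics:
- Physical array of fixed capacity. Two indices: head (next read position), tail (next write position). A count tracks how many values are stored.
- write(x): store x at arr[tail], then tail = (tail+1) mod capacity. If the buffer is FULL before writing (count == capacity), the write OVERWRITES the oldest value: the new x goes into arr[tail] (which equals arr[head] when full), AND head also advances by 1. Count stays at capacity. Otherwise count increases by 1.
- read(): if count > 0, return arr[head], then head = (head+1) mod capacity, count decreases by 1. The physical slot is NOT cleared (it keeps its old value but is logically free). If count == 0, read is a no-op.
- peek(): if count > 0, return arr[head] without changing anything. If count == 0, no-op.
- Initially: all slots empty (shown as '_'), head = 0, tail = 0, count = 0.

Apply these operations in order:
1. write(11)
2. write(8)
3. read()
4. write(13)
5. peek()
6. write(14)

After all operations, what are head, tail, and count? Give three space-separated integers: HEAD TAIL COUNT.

Answer: 1 0 3

Derivation:
After op 1 (write(11)): arr=[11 _ _ _] head=0 tail=1 count=1
After op 2 (write(8)): arr=[11 8 _ _] head=0 tail=2 count=2
After op 3 (read()): arr=[11 8 _ _] head=1 tail=2 count=1
After op 4 (write(13)): arr=[11 8 13 _] head=1 tail=3 count=2
After op 5 (peek()): arr=[11 8 13 _] head=1 tail=3 count=2
After op 6 (write(14)): arr=[11 8 13 14] head=1 tail=0 count=3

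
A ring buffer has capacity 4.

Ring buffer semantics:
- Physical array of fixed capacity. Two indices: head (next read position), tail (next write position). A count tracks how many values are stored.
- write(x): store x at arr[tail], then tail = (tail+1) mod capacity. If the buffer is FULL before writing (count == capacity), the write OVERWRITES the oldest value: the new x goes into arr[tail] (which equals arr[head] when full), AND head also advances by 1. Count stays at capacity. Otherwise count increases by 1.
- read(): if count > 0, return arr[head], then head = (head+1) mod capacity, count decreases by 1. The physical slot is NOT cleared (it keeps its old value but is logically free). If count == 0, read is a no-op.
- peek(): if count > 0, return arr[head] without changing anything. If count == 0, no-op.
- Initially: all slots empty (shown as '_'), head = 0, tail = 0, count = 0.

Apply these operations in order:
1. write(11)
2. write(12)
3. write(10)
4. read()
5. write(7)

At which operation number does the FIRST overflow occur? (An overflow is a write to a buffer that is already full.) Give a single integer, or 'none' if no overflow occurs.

Answer: none

Derivation:
After op 1 (write(11)): arr=[11 _ _ _] head=0 tail=1 count=1
After op 2 (write(12)): arr=[11 12 _ _] head=0 tail=2 count=2
After op 3 (write(10)): arr=[11 12 10 _] head=0 tail=3 count=3
After op 4 (read()): arr=[11 12 10 _] head=1 tail=3 count=2
After op 5 (write(7)): arr=[11 12 10 7] head=1 tail=0 count=3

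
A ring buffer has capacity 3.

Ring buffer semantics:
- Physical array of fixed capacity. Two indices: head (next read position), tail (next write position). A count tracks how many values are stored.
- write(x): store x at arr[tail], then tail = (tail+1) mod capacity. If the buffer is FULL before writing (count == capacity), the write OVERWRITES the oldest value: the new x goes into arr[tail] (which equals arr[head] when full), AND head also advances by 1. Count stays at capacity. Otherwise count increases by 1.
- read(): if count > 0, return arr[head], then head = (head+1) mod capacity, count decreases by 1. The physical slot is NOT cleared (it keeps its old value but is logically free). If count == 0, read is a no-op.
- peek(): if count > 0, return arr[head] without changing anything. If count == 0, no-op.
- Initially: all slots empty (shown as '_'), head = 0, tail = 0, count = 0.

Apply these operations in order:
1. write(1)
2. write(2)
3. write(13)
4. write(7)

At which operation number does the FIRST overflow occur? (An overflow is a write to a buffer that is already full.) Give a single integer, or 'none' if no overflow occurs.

After op 1 (write(1)): arr=[1 _ _] head=0 tail=1 count=1
After op 2 (write(2)): arr=[1 2 _] head=0 tail=2 count=2
After op 3 (write(13)): arr=[1 2 13] head=0 tail=0 count=3
After op 4 (write(7)): arr=[7 2 13] head=1 tail=1 count=3

Answer: 4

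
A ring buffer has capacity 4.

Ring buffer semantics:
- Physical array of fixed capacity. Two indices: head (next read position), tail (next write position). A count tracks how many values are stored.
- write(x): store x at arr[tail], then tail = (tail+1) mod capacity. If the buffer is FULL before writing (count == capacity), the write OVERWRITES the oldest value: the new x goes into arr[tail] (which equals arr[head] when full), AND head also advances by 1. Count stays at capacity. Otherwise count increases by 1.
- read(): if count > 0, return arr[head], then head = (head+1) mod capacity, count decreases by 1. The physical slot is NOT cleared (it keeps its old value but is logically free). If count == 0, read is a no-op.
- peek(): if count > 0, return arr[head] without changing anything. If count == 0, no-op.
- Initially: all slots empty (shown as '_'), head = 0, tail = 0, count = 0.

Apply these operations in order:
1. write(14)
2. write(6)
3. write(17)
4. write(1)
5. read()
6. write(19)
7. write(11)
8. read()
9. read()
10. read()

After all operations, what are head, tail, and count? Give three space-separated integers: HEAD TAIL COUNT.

After op 1 (write(14)): arr=[14 _ _ _] head=0 tail=1 count=1
After op 2 (write(6)): arr=[14 6 _ _] head=0 tail=2 count=2
After op 3 (write(17)): arr=[14 6 17 _] head=0 tail=3 count=3
After op 4 (write(1)): arr=[14 6 17 1] head=0 tail=0 count=4
After op 5 (read()): arr=[14 6 17 1] head=1 tail=0 count=3
After op 6 (write(19)): arr=[19 6 17 1] head=1 tail=1 count=4
After op 7 (write(11)): arr=[19 11 17 1] head=2 tail=2 count=4
After op 8 (read()): arr=[19 11 17 1] head=3 tail=2 count=3
After op 9 (read()): arr=[19 11 17 1] head=0 tail=2 count=2
After op 10 (read()): arr=[19 11 17 1] head=1 tail=2 count=1

Answer: 1 2 1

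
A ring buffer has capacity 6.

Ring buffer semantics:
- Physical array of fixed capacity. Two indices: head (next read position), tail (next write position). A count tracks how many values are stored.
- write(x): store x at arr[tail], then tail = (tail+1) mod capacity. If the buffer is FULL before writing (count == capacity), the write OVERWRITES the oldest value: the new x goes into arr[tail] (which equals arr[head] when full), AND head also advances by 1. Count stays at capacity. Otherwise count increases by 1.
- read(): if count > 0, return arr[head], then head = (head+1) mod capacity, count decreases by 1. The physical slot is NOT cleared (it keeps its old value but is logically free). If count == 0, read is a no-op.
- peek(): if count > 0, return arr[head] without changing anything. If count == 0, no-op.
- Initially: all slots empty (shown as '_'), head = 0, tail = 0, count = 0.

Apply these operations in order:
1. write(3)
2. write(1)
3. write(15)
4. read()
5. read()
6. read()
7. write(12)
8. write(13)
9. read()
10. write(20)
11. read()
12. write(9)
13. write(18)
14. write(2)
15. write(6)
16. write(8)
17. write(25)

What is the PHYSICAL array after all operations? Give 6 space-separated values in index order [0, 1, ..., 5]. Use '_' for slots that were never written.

Answer: 9 18 2 6 8 25

Derivation:
After op 1 (write(3)): arr=[3 _ _ _ _ _] head=0 tail=1 count=1
After op 2 (write(1)): arr=[3 1 _ _ _ _] head=0 tail=2 count=2
After op 3 (write(15)): arr=[3 1 15 _ _ _] head=0 tail=3 count=3
After op 4 (read()): arr=[3 1 15 _ _ _] head=1 tail=3 count=2
After op 5 (read()): arr=[3 1 15 _ _ _] head=2 tail=3 count=1
After op 6 (read()): arr=[3 1 15 _ _ _] head=3 tail=3 count=0
After op 7 (write(12)): arr=[3 1 15 12 _ _] head=3 tail=4 count=1
After op 8 (write(13)): arr=[3 1 15 12 13 _] head=3 tail=5 count=2
After op 9 (read()): arr=[3 1 15 12 13 _] head=4 tail=5 count=1
After op 10 (write(20)): arr=[3 1 15 12 13 20] head=4 tail=0 count=2
After op 11 (read()): arr=[3 1 15 12 13 20] head=5 tail=0 count=1
After op 12 (write(9)): arr=[9 1 15 12 13 20] head=5 tail=1 count=2
After op 13 (write(18)): arr=[9 18 15 12 13 20] head=5 tail=2 count=3
After op 14 (write(2)): arr=[9 18 2 12 13 20] head=5 tail=3 count=4
After op 15 (write(6)): arr=[9 18 2 6 13 20] head=5 tail=4 count=5
After op 16 (write(8)): arr=[9 18 2 6 8 20] head=5 tail=5 count=6
After op 17 (write(25)): arr=[9 18 2 6 8 25] head=0 tail=0 count=6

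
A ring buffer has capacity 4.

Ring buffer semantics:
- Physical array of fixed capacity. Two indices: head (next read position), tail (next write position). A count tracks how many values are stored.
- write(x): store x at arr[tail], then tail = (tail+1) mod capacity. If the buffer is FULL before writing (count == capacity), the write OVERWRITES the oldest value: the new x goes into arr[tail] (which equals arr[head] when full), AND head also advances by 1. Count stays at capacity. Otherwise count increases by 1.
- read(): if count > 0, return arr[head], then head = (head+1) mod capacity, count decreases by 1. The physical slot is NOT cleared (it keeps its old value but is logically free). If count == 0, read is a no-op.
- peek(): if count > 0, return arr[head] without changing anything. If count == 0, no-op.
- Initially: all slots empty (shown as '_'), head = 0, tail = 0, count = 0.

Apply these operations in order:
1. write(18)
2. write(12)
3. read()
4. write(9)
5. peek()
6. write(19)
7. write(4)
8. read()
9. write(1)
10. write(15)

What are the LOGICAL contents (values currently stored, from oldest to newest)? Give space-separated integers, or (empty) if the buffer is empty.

Answer: 19 4 1 15

Derivation:
After op 1 (write(18)): arr=[18 _ _ _] head=0 tail=1 count=1
After op 2 (write(12)): arr=[18 12 _ _] head=0 tail=2 count=2
After op 3 (read()): arr=[18 12 _ _] head=1 tail=2 count=1
After op 4 (write(9)): arr=[18 12 9 _] head=1 tail=3 count=2
After op 5 (peek()): arr=[18 12 9 _] head=1 tail=3 count=2
After op 6 (write(19)): arr=[18 12 9 19] head=1 tail=0 count=3
After op 7 (write(4)): arr=[4 12 9 19] head=1 tail=1 count=4
After op 8 (read()): arr=[4 12 9 19] head=2 tail=1 count=3
After op 9 (write(1)): arr=[4 1 9 19] head=2 tail=2 count=4
After op 10 (write(15)): arr=[4 1 15 19] head=3 tail=3 count=4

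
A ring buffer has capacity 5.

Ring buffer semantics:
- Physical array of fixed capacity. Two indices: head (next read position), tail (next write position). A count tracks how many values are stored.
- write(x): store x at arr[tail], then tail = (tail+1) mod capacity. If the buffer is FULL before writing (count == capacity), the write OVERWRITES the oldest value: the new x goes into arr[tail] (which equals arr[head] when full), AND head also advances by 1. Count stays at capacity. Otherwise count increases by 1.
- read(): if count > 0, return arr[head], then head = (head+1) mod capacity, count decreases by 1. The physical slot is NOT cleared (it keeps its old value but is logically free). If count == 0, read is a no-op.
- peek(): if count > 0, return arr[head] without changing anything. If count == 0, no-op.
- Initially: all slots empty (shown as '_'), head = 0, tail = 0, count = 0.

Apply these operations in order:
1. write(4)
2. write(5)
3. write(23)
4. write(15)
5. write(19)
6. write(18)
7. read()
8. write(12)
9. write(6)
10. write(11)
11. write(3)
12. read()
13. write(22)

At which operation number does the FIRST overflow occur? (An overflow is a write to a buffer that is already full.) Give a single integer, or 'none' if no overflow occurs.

Answer: 6

Derivation:
After op 1 (write(4)): arr=[4 _ _ _ _] head=0 tail=1 count=1
After op 2 (write(5)): arr=[4 5 _ _ _] head=0 tail=2 count=2
After op 3 (write(23)): arr=[4 5 23 _ _] head=0 tail=3 count=3
After op 4 (write(15)): arr=[4 5 23 15 _] head=0 tail=4 count=4
After op 5 (write(19)): arr=[4 5 23 15 19] head=0 tail=0 count=5
After op 6 (write(18)): arr=[18 5 23 15 19] head=1 tail=1 count=5
After op 7 (read()): arr=[18 5 23 15 19] head=2 tail=1 count=4
After op 8 (write(12)): arr=[18 12 23 15 19] head=2 tail=2 count=5
After op 9 (write(6)): arr=[18 12 6 15 19] head=3 tail=3 count=5
After op 10 (write(11)): arr=[18 12 6 11 19] head=4 tail=4 count=5
After op 11 (write(3)): arr=[18 12 6 11 3] head=0 tail=0 count=5
After op 12 (read()): arr=[18 12 6 11 3] head=1 tail=0 count=4
After op 13 (write(22)): arr=[22 12 6 11 3] head=1 tail=1 count=5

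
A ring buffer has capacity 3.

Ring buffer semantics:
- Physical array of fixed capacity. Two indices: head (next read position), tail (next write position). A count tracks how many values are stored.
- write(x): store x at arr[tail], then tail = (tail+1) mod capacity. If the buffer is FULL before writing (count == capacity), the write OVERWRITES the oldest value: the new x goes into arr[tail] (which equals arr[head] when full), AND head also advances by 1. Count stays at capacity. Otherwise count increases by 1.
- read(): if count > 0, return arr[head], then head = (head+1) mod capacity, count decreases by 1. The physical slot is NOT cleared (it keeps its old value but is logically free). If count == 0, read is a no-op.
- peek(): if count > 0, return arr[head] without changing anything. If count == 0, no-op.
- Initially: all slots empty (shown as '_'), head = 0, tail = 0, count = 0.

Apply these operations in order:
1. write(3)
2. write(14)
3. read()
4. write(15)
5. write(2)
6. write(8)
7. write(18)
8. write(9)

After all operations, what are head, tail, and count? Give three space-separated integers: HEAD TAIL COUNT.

Answer: 1 1 3

Derivation:
After op 1 (write(3)): arr=[3 _ _] head=0 tail=1 count=1
After op 2 (write(14)): arr=[3 14 _] head=0 tail=2 count=2
After op 3 (read()): arr=[3 14 _] head=1 tail=2 count=1
After op 4 (write(15)): arr=[3 14 15] head=1 tail=0 count=2
After op 5 (write(2)): arr=[2 14 15] head=1 tail=1 count=3
After op 6 (write(8)): arr=[2 8 15] head=2 tail=2 count=3
After op 7 (write(18)): arr=[2 8 18] head=0 tail=0 count=3
After op 8 (write(9)): arr=[9 8 18] head=1 tail=1 count=3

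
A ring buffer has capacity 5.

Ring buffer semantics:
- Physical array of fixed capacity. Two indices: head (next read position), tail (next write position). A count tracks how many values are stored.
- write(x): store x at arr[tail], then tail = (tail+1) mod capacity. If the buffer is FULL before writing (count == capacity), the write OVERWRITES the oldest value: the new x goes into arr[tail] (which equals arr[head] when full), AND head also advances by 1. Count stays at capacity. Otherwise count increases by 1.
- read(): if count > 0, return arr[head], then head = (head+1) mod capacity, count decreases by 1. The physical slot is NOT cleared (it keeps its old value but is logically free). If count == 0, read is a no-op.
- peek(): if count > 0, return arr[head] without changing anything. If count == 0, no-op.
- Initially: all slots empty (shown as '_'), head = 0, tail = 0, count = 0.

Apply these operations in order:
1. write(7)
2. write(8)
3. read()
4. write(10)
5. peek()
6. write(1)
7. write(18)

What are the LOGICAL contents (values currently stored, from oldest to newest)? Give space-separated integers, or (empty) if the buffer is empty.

Answer: 8 10 1 18

Derivation:
After op 1 (write(7)): arr=[7 _ _ _ _] head=0 tail=1 count=1
After op 2 (write(8)): arr=[7 8 _ _ _] head=0 tail=2 count=2
After op 3 (read()): arr=[7 8 _ _ _] head=1 tail=2 count=1
After op 4 (write(10)): arr=[7 8 10 _ _] head=1 tail=3 count=2
After op 5 (peek()): arr=[7 8 10 _ _] head=1 tail=3 count=2
After op 6 (write(1)): arr=[7 8 10 1 _] head=1 tail=4 count=3
After op 7 (write(18)): arr=[7 8 10 1 18] head=1 tail=0 count=4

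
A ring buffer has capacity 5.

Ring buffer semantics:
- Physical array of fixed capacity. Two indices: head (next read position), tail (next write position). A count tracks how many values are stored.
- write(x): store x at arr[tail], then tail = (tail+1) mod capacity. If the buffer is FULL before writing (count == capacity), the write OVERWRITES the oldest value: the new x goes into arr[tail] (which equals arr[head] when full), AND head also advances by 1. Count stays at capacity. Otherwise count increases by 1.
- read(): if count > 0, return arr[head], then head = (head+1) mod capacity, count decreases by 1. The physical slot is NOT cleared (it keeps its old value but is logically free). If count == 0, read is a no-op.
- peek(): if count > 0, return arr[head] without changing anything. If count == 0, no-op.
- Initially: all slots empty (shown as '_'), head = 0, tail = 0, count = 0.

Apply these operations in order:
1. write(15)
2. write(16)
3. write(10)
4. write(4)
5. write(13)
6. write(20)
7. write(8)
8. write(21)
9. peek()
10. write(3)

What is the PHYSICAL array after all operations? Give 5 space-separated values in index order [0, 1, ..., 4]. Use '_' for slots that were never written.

Answer: 20 8 21 3 13

Derivation:
After op 1 (write(15)): arr=[15 _ _ _ _] head=0 tail=1 count=1
After op 2 (write(16)): arr=[15 16 _ _ _] head=0 tail=2 count=2
After op 3 (write(10)): arr=[15 16 10 _ _] head=0 tail=3 count=3
After op 4 (write(4)): arr=[15 16 10 4 _] head=0 tail=4 count=4
After op 5 (write(13)): arr=[15 16 10 4 13] head=0 tail=0 count=5
After op 6 (write(20)): arr=[20 16 10 4 13] head=1 tail=1 count=5
After op 7 (write(8)): arr=[20 8 10 4 13] head=2 tail=2 count=5
After op 8 (write(21)): arr=[20 8 21 4 13] head=3 tail=3 count=5
After op 9 (peek()): arr=[20 8 21 4 13] head=3 tail=3 count=5
After op 10 (write(3)): arr=[20 8 21 3 13] head=4 tail=4 count=5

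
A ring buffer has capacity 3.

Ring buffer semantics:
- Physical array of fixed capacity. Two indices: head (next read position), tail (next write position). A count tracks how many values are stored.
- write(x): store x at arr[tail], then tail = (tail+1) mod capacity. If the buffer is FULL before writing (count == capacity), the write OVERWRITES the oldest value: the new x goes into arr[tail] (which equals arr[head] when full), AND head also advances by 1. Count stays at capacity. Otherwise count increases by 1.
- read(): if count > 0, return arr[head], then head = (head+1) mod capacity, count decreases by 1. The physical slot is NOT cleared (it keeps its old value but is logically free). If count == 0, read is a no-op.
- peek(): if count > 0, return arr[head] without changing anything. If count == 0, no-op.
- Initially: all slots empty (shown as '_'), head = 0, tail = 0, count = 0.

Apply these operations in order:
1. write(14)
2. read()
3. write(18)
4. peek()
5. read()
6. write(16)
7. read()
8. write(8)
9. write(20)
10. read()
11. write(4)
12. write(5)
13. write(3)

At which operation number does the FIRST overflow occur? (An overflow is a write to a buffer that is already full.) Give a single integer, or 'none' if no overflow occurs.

After op 1 (write(14)): arr=[14 _ _] head=0 tail=1 count=1
After op 2 (read()): arr=[14 _ _] head=1 tail=1 count=0
After op 3 (write(18)): arr=[14 18 _] head=1 tail=2 count=1
After op 4 (peek()): arr=[14 18 _] head=1 tail=2 count=1
After op 5 (read()): arr=[14 18 _] head=2 tail=2 count=0
After op 6 (write(16)): arr=[14 18 16] head=2 tail=0 count=1
After op 7 (read()): arr=[14 18 16] head=0 tail=0 count=0
After op 8 (write(8)): arr=[8 18 16] head=0 tail=1 count=1
After op 9 (write(20)): arr=[8 20 16] head=0 tail=2 count=2
After op 10 (read()): arr=[8 20 16] head=1 tail=2 count=1
After op 11 (write(4)): arr=[8 20 4] head=1 tail=0 count=2
After op 12 (write(5)): arr=[5 20 4] head=1 tail=1 count=3
After op 13 (write(3)): arr=[5 3 4] head=2 tail=2 count=3

Answer: 13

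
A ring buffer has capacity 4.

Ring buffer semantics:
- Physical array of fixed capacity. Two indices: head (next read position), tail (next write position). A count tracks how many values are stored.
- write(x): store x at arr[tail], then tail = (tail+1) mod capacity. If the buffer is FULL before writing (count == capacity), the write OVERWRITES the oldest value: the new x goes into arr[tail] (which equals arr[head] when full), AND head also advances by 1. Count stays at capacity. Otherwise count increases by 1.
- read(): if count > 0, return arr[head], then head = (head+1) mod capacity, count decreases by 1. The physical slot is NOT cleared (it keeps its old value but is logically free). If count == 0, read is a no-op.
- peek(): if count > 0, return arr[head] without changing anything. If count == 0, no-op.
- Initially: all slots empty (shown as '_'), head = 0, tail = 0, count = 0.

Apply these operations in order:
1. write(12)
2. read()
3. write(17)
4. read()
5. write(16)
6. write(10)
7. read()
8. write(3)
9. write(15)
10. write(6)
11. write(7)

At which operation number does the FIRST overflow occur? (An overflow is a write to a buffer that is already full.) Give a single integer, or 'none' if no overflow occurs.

Answer: 11

Derivation:
After op 1 (write(12)): arr=[12 _ _ _] head=0 tail=1 count=1
After op 2 (read()): arr=[12 _ _ _] head=1 tail=1 count=0
After op 3 (write(17)): arr=[12 17 _ _] head=1 tail=2 count=1
After op 4 (read()): arr=[12 17 _ _] head=2 tail=2 count=0
After op 5 (write(16)): arr=[12 17 16 _] head=2 tail=3 count=1
After op 6 (write(10)): arr=[12 17 16 10] head=2 tail=0 count=2
After op 7 (read()): arr=[12 17 16 10] head=3 tail=0 count=1
After op 8 (write(3)): arr=[3 17 16 10] head=3 tail=1 count=2
After op 9 (write(15)): arr=[3 15 16 10] head=3 tail=2 count=3
After op 10 (write(6)): arr=[3 15 6 10] head=3 tail=3 count=4
After op 11 (write(7)): arr=[3 15 6 7] head=0 tail=0 count=4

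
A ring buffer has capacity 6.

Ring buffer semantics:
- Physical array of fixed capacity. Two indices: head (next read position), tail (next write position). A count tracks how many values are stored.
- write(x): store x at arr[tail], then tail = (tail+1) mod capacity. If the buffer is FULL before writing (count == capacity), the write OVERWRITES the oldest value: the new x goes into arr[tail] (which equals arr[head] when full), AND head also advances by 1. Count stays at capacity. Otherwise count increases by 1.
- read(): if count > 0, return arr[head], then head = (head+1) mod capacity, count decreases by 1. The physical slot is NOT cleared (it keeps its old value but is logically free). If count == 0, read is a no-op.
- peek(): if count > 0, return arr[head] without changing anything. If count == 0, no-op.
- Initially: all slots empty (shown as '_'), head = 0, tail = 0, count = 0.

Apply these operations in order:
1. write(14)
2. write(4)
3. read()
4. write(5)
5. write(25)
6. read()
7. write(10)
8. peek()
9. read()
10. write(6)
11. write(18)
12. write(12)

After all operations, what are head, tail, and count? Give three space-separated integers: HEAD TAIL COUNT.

Answer: 3 2 5

Derivation:
After op 1 (write(14)): arr=[14 _ _ _ _ _] head=0 tail=1 count=1
After op 2 (write(4)): arr=[14 4 _ _ _ _] head=0 tail=2 count=2
After op 3 (read()): arr=[14 4 _ _ _ _] head=1 tail=2 count=1
After op 4 (write(5)): arr=[14 4 5 _ _ _] head=1 tail=3 count=2
After op 5 (write(25)): arr=[14 4 5 25 _ _] head=1 tail=4 count=3
After op 6 (read()): arr=[14 4 5 25 _ _] head=2 tail=4 count=2
After op 7 (write(10)): arr=[14 4 5 25 10 _] head=2 tail=5 count=3
After op 8 (peek()): arr=[14 4 5 25 10 _] head=2 tail=5 count=3
After op 9 (read()): arr=[14 4 5 25 10 _] head=3 tail=5 count=2
After op 10 (write(6)): arr=[14 4 5 25 10 6] head=3 tail=0 count=3
After op 11 (write(18)): arr=[18 4 5 25 10 6] head=3 tail=1 count=4
After op 12 (write(12)): arr=[18 12 5 25 10 6] head=3 tail=2 count=5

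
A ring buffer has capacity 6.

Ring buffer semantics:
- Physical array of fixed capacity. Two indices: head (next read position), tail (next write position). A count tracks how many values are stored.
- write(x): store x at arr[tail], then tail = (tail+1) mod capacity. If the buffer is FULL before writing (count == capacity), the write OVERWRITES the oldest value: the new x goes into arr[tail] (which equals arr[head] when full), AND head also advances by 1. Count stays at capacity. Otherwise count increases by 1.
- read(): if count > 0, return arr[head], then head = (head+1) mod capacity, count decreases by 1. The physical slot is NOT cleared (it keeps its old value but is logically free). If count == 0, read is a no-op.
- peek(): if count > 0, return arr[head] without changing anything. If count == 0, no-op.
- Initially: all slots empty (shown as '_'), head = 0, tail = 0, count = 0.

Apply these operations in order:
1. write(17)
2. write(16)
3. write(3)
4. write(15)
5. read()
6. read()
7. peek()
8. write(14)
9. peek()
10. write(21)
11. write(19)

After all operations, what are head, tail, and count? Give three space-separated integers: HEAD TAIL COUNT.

Answer: 2 1 5

Derivation:
After op 1 (write(17)): arr=[17 _ _ _ _ _] head=0 tail=1 count=1
After op 2 (write(16)): arr=[17 16 _ _ _ _] head=0 tail=2 count=2
After op 3 (write(3)): arr=[17 16 3 _ _ _] head=0 tail=3 count=3
After op 4 (write(15)): arr=[17 16 3 15 _ _] head=0 tail=4 count=4
After op 5 (read()): arr=[17 16 3 15 _ _] head=1 tail=4 count=3
After op 6 (read()): arr=[17 16 3 15 _ _] head=2 tail=4 count=2
After op 7 (peek()): arr=[17 16 3 15 _ _] head=2 tail=4 count=2
After op 8 (write(14)): arr=[17 16 3 15 14 _] head=2 tail=5 count=3
After op 9 (peek()): arr=[17 16 3 15 14 _] head=2 tail=5 count=3
After op 10 (write(21)): arr=[17 16 3 15 14 21] head=2 tail=0 count=4
After op 11 (write(19)): arr=[19 16 3 15 14 21] head=2 tail=1 count=5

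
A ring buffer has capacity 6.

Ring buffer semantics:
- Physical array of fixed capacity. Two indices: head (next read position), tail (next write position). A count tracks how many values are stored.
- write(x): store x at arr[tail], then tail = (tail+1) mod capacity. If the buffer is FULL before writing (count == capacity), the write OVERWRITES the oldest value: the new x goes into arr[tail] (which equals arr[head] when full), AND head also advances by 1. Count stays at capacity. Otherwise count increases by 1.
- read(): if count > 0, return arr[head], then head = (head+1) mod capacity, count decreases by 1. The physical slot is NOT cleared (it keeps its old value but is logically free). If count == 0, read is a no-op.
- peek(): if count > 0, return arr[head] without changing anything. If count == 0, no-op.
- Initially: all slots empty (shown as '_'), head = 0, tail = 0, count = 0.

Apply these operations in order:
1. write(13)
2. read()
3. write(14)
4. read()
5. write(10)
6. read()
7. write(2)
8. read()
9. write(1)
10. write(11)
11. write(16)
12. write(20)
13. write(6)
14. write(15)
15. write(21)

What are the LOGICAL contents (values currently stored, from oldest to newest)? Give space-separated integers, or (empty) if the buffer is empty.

After op 1 (write(13)): arr=[13 _ _ _ _ _] head=0 tail=1 count=1
After op 2 (read()): arr=[13 _ _ _ _ _] head=1 tail=1 count=0
After op 3 (write(14)): arr=[13 14 _ _ _ _] head=1 tail=2 count=1
After op 4 (read()): arr=[13 14 _ _ _ _] head=2 tail=2 count=0
After op 5 (write(10)): arr=[13 14 10 _ _ _] head=2 tail=3 count=1
After op 6 (read()): arr=[13 14 10 _ _ _] head=3 tail=3 count=0
After op 7 (write(2)): arr=[13 14 10 2 _ _] head=3 tail=4 count=1
After op 8 (read()): arr=[13 14 10 2 _ _] head=4 tail=4 count=0
After op 9 (write(1)): arr=[13 14 10 2 1 _] head=4 tail=5 count=1
After op 10 (write(11)): arr=[13 14 10 2 1 11] head=4 tail=0 count=2
After op 11 (write(16)): arr=[16 14 10 2 1 11] head=4 tail=1 count=3
After op 12 (write(20)): arr=[16 20 10 2 1 11] head=4 tail=2 count=4
After op 13 (write(6)): arr=[16 20 6 2 1 11] head=4 tail=3 count=5
After op 14 (write(15)): arr=[16 20 6 15 1 11] head=4 tail=4 count=6
After op 15 (write(21)): arr=[16 20 6 15 21 11] head=5 tail=5 count=6

Answer: 11 16 20 6 15 21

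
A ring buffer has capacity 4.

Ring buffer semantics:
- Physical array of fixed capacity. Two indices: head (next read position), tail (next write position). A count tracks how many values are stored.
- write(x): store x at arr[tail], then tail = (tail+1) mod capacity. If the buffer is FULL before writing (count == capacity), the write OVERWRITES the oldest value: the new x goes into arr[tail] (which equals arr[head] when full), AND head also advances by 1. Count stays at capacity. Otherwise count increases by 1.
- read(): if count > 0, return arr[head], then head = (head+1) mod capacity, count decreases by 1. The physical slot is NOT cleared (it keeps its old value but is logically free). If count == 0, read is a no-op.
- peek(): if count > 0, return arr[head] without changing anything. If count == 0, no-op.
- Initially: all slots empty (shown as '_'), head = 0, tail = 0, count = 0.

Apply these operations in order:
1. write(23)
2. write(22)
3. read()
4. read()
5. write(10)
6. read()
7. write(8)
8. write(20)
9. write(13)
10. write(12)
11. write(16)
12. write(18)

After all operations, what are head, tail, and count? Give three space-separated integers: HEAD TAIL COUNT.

Answer: 1 1 4

Derivation:
After op 1 (write(23)): arr=[23 _ _ _] head=0 tail=1 count=1
After op 2 (write(22)): arr=[23 22 _ _] head=0 tail=2 count=2
After op 3 (read()): arr=[23 22 _ _] head=1 tail=2 count=1
After op 4 (read()): arr=[23 22 _ _] head=2 tail=2 count=0
After op 5 (write(10)): arr=[23 22 10 _] head=2 tail=3 count=1
After op 6 (read()): arr=[23 22 10 _] head=3 tail=3 count=0
After op 7 (write(8)): arr=[23 22 10 8] head=3 tail=0 count=1
After op 8 (write(20)): arr=[20 22 10 8] head=3 tail=1 count=2
After op 9 (write(13)): arr=[20 13 10 8] head=3 tail=2 count=3
After op 10 (write(12)): arr=[20 13 12 8] head=3 tail=3 count=4
After op 11 (write(16)): arr=[20 13 12 16] head=0 tail=0 count=4
After op 12 (write(18)): arr=[18 13 12 16] head=1 tail=1 count=4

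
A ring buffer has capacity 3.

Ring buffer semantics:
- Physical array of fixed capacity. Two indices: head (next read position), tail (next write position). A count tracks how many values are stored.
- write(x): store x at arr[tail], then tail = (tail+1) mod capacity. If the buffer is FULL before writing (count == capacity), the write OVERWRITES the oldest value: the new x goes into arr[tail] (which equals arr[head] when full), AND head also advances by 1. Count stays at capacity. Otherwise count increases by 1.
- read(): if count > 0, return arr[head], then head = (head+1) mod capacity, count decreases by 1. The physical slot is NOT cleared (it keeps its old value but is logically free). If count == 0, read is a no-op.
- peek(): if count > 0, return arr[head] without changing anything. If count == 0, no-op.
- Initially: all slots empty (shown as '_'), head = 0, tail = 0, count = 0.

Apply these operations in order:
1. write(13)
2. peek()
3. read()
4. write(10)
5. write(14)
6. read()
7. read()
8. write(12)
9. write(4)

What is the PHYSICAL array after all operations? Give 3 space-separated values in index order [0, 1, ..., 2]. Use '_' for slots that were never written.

Answer: 12 4 14

Derivation:
After op 1 (write(13)): arr=[13 _ _] head=0 tail=1 count=1
After op 2 (peek()): arr=[13 _ _] head=0 tail=1 count=1
After op 3 (read()): arr=[13 _ _] head=1 tail=1 count=0
After op 4 (write(10)): arr=[13 10 _] head=1 tail=2 count=1
After op 5 (write(14)): arr=[13 10 14] head=1 tail=0 count=2
After op 6 (read()): arr=[13 10 14] head=2 tail=0 count=1
After op 7 (read()): arr=[13 10 14] head=0 tail=0 count=0
After op 8 (write(12)): arr=[12 10 14] head=0 tail=1 count=1
After op 9 (write(4)): arr=[12 4 14] head=0 tail=2 count=2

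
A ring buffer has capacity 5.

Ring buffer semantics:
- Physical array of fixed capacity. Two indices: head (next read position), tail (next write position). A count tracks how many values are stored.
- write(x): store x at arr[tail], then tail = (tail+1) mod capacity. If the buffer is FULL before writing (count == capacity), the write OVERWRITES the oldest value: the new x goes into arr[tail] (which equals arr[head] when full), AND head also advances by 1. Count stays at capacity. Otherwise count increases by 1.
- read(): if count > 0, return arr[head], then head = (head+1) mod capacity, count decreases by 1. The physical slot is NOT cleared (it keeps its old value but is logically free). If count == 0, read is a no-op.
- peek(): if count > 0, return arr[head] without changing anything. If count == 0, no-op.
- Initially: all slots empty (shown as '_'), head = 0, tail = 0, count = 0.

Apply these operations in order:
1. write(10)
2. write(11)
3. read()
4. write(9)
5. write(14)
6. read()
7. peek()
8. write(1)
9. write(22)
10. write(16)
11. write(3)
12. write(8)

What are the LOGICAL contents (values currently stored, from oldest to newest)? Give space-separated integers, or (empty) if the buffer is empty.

Answer: 1 22 16 3 8

Derivation:
After op 1 (write(10)): arr=[10 _ _ _ _] head=0 tail=1 count=1
After op 2 (write(11)): arr=[10 11 _ _ _] head=0 tail=2 count=2
After op 3 (read()): arr=[10 11 _ _ _] head=1 tail=2 count=1
After op 4 (write(9)): arr=[10 11 9 _ _] head=1 tail=3 count=2
After op 5 (write(14)): arr=[10 11 9 14 _] head=1 tail=4 count=3
After op 6 (read()): arr=[10 11 9 14 _] head=2 tail=4 count=2
After op 7 (peek()): arr=[10 11 9 14 _] head=2 tail=4 count=2
After op 8 (write(1)): arr=[10 11 9 14 1] head=2 tail=0 count=3
After op 9 (write(22)): arr=[22 11 9 14 1] head=2 tail=1 count=4
After op 10 (write(16)): arr=[22 16 9 14 1] head=2 tail=2 count=5
After op 11 (write(3)): arr=[22 16 3 14 1] head=3 tail=3 count=5
After op 12 (write(8)): arr=[22 16 3 8 1] head=4 tail=4 count=5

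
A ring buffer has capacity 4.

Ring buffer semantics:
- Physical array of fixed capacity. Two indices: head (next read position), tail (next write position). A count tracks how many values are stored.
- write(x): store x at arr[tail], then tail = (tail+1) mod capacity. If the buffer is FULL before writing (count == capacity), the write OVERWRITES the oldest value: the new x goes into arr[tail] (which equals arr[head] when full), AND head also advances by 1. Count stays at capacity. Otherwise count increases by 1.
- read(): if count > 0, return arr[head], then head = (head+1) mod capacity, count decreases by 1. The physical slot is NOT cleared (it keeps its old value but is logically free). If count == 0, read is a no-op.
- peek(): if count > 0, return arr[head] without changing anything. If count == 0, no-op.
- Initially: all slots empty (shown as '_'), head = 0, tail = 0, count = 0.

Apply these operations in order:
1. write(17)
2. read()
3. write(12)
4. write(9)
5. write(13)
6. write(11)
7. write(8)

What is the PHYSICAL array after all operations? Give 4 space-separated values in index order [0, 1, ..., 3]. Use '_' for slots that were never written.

After op 1 (write(17)): arr=[17 _ _ _] head=0 tail=1 count=1
After op 2 (read()): arr=[17 _ _ _] head=1 tail=1 count=0
After op 3 (write(12)): arr=[17 12 _ _] head=1 tail=2 count=1
After op 4 (write(9)): arr=[17 12 9 _] head=1 tail=3 count=2
After op 5 (write(13)): arr=[17 12 9 13] head=1 tail=0 count=3
After op 6 (write(11)): arr=[11 12 9 13] head=1 tail=1 count=4
After op 7 (write(8)): arr=[11 8 9 13] head=2 tail=2 count=4

Answer: 11 8 9 13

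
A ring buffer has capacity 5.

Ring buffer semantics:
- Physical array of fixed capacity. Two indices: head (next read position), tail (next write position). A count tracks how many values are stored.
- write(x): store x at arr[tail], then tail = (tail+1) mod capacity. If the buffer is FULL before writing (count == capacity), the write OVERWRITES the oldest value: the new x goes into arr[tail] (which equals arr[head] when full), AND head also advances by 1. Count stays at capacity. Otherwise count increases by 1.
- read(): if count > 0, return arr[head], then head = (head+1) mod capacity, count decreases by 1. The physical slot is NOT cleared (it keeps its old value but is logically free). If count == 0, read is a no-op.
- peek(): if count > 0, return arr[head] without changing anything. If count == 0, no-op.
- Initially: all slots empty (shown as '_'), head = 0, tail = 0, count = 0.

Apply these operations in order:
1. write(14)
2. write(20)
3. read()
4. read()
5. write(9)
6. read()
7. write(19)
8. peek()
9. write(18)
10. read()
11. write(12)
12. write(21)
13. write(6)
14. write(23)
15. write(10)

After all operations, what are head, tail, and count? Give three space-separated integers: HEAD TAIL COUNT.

Answer: 0 0 5

Derivation:
After op 1 (write(14)): arr=[14 _ _ _ _] head=0 tail=1 count=1
After op 2 (write(20)): arr=[14 20 _ _ _] head=0 tail=2 count=2
After op 3 (read()): arr=[14 20 _ _ _] head=1 tail=2 count=1
After op 4 (read()): arr=[14 20 _ _ _] head=2 tail=2 count=0
After op 5 (write(9)): arr=[14 20 9 _ _] head=2 tail=3 count=1
After op 6 (read()): arr=[14 20 9 _ _] head=3 tail=3 count=0
After op 7 (write(19)): arr=[14 20 9 19 _] head=3 tail=4 count=1
After op 8 (peek()): arr=[14 20 9 19 _] head=3 tail=4 count=1
After op 9 (write(18)): arr=[14 20 9 19 18] head=3 tail=0 count=2
After op 10 (read()): arr=[14 20 9 19 18] head=4 tail=0 count=1
After op 11 (write(12)): arr=[12 20 9 19 18] head=4 tail=1 count=2
After op 12 (write(21)): arr=[12 21 9 19 18] head=4 tail=2 count=3
After op 13 (write(6)): arr=[12 21 6 19 18] head=4 tail=3 count=4
After op 14 (write(23)): arr=[12 21 6 23 18] head=4 tail=4 count=5
After op 15 (write(10)): arr=[12 21 6 23 10] head=0 tail=0 count=5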